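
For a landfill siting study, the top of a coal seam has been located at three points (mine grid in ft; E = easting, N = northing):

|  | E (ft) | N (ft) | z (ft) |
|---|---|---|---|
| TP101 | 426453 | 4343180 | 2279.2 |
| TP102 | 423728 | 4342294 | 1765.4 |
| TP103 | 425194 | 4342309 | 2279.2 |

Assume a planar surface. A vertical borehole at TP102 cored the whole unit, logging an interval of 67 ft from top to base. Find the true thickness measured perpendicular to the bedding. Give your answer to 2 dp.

Two edge vectors: TP101→TP102 = (-2725, -886, -513.8), TP101→TP103 = (-1259, -871, 0).
Normal n = (TP101→TP102) × (TP101→TP103) = (-447519.8, 646874.2, 1258001).
So ∂z/∂E = −n_x/n_z = 0.35574 and ∂z/∂N = −n_y/n_z = −0.51421.
|∇z| = √(a²+b²) = 0.62527, so dip δ = arctan(0.62527) = 32.02°.
True thickness = vertical thickness × cos δ = 67 × cos 32.02° = 56.81 ft.

56.81 ft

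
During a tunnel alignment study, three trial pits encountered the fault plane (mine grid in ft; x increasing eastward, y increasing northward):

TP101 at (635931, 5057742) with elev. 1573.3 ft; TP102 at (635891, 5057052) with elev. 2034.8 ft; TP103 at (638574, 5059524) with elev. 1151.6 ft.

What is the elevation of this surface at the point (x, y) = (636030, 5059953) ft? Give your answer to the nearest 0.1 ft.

85.6 ft

Let the plane be z = a·x + b·y + c.
TP102−TP101: −40a − 690b = 461.5;  TP103−TP101: 2643a + 1782b = −421.7.
Solving gives a = 0.303254413, b = −0.686420546.
Then c = 1573.3 − a·635931 − b·5057742 = 3280462.44.
At (636030, 5059953): z = 192878.9 − 3473255.7 + 3280462.44 = 85.6 ft.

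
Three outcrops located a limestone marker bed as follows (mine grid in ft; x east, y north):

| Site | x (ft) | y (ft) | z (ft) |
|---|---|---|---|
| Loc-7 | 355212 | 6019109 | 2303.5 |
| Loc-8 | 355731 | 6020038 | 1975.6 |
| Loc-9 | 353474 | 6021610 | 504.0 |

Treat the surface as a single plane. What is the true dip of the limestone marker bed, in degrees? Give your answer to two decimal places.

Let the plane be z = a·x + b·y + c.
Loc-8−Loc-7: 519a + 929b = −327.9;  Loc-9−Loc-7: −1738a + 2501b = −1799.5.
Solving gives a = 0.29240, b = −0.51632.
Gradient magnitude |∇z| = √(a² + b²) = √(0.08550 + 0.26658) = 0.59336.
True dip = arctan(0.59336) = 30.68°, dipping toward NNW (azimuth ≈ 330°).

30.68°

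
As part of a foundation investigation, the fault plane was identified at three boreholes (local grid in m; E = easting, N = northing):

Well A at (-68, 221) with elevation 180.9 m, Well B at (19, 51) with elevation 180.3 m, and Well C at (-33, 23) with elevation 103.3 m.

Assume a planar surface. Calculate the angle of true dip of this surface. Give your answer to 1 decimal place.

Two edge vectors: Well A→Well B = (87, -170, -0.6), Well A→Well C = (35, -198, -77.6).
Normal n = (Well A→Well B) × (Well A→Well C) = (13073.2, 6730.2, -11276).
So ∂z/∂E = −n_x/n_z = 1.15938 and ∂z/∂N = −n_y/n_z = 0.59686.
Gradient magnitude |∇z| = √(a² + b²) = √(1.34417 + 0.35624) = 1.30400.
True dip = arctan(1.30400) = 52.5°, dipping toward WSW (azimuth ≈ 243°).

52.5°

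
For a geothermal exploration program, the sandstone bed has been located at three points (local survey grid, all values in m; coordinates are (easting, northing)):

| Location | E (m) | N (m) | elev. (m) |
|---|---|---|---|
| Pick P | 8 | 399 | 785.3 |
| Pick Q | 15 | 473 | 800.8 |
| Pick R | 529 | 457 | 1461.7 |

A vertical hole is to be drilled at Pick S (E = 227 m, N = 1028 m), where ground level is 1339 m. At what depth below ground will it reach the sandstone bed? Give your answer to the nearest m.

Two edge vectors: Pick P→Pick Q = (7, 74, 15.5), Pick P→Pick R = (521, 58, 676.4).
Normal n = (Pick P→Pick Q) × (Pick P→Pick R) = (49154.6, 3340.7, -38148).
So ∂z/∂E = −n_x/n_z = 1.28852 and ∂z/∂N = −n_y/n_z = 0.08757.
Intercept c from Pick P: 785.3 − 10.31 − 34.94 = 740.05.
At (227, 1028): z_contact = 292.5 + 90.0 + 740.05 = 1122.6 m.
Depth below ground = 1339 − 1122.6 = 216 m.

216 m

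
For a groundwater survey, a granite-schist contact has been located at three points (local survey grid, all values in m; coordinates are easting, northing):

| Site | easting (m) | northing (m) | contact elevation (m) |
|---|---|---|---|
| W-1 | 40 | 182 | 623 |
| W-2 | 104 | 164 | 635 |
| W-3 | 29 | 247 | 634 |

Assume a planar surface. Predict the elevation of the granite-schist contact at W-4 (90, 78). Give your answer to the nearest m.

Let the plane be z = a·easting + b·northing + c.
W-2−W-1: 64a − 18b = 12;  W-3−W-1: −11a + 65b = 11.
Solving gives a = 0.24685, b = 0.21100.
Then c = 623 − a·40 − b·182 = 574.72.
At (90, 78): z = 22.2 + 16.5 + 574.72 = 613.4 m.

613 m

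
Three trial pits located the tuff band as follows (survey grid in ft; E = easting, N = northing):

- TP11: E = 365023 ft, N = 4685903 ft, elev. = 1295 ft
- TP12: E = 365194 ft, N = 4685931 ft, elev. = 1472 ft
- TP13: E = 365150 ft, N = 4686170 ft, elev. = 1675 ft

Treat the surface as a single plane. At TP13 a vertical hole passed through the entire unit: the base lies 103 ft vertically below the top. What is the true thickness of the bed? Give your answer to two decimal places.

Let the plane be z = a·E + b·N + c.
TP12−TP11: 171a + 28b = 177;  TP13−TP11: 127a + 267b = 380.
Solving gives a = 0.86979, b = 1.00950.
|∇z| = √(a²+b²) = 1.33253, so dip δ = arctan(1.33253) = 53.11°.
True thickness = vertical thickness × cos δ = 103 × cos 53.11° = 61.82 ft.

61.82 ft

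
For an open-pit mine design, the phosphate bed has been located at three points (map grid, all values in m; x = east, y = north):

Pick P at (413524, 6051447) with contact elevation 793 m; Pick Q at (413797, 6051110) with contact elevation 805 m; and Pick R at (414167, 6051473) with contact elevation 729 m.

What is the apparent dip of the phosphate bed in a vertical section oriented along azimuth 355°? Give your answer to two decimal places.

Two edge vectors: Pick P→Pick Q = (273, -337, 12), Pick P→Pick R = (643, 26, -64).
Normal n = (Pick P→Pick Q) × (Pick P→Pick R) = (21256, 25188, 223789).
So ∂z/∂x = −n_x/n_z = −0.09498 and ∂z/∂y = −n_y/n_z = −0.11255.
Unit vector along 355° is (sin 355°, cos 355°) = (-0.0872, 0.9962).
Slope in that direction = a·(-0.0872) + b·(0.9962) = −0.10385.
Apparent dip = arctan|0.10385| = 5.93° (true dip is 8.4°, so apparent ≤ true as expected).

5.93°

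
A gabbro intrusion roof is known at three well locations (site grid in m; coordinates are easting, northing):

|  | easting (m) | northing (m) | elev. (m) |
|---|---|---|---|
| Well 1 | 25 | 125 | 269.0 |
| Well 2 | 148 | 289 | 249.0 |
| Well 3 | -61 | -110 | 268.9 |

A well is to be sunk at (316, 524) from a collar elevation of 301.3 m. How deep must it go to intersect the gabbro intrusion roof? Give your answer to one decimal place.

Let the plane be z = a·easting + b·northing + c.
Well 2−Well 1: 123a + 164b = −20;  Well 3−Well 1: −86a − 235b = −0.1.
Solving gives a = −0.31865, b = 0.11704.
Then c = 269 − a·25 − b·125 = 262.34.
At (316, 524): z_contact = −100.69 + 61.33 + 262.34 = 222.97 m.
Depth below ground = 301.3 − 222.97 = 78.3 m.

78.3 m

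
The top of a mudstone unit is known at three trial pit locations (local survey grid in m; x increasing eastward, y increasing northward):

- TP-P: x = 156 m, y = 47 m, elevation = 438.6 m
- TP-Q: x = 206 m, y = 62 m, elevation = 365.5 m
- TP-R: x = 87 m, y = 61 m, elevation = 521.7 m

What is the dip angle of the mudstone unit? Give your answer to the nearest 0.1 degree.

Two edge vectors: TP-P→TP-Q = (50, 15, -73.1), TP-P→TP-R = (-69, 14, 83.1).
Normal n = (TP-P→TP-Q) × (TP-P→TP-R) = (2269.9, 888.9, 1735).
So ∂z/∂x = −n_x/n_z = −1.30830 and ∂z/∂y = −n_y/n_z = −0.51233.
Gradient magnitude |∇z| = √(a² + b²) = √(1.71165 + 0.26249) = 1.40504.
True dip = arctan(1.40504) = 54.6°, dipping toward ENE (azimuth ≈ 069°).

54.6°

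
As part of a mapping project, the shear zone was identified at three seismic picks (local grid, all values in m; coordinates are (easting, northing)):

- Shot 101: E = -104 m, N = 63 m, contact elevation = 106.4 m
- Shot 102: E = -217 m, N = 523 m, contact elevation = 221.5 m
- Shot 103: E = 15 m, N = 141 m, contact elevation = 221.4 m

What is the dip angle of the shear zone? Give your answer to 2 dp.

Let the plane be z = a·E + b·N + c.
Shot 102−Shot 101: −113a + 460b = 115.1;  Shot 103−Shot 101: 119a + 78b = 115.
Solving gives a = 0.69110, b = 0.41999.
Gradient magnitude |∇z| = √(a² + b²) = √(0.47762 + 0.17639) = 0.80871.
True dip = arctan(0.80871) = 38.96°, dipping toward WSW (azimuth ≈ 239°).

38.96°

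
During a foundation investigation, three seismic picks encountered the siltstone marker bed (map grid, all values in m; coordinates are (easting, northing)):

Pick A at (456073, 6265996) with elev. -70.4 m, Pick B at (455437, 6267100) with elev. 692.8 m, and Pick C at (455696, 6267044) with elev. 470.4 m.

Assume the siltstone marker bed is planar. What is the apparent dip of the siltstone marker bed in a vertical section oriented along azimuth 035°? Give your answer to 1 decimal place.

15.7°

Two edge vectors: Pick A→Pick B = (-636, 1104, 763.2), Pick A→Pick C = (-377, 1048, 540.8).
Normal n = (Pick A→Pick B) × (Pick A→Pick C) = (-202790.4, 56222.4, -250320).
So ∂z/∂E = −n_x/n_z = −0.81012 and ∂z/∂N = −n_y/n_z = 0.22460.
Unit vector along 035° is (sin 35°, cos 35°) = (0.5736, 0.8192).
Slope in that direction = a·(0.5736) + b·(0.8192) = −0.28069.
Apparent dip = arctan|0.28069| = 15.7° (true dip is 40.1°, so apparent ≤ true as expected).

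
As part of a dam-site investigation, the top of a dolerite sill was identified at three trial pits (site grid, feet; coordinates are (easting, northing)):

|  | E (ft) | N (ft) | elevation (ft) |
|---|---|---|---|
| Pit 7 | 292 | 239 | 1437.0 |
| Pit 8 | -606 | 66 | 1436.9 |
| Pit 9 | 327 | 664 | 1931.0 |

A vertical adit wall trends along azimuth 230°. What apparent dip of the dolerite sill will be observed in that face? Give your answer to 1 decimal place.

30.3°

Two edge vectors: Pit 7→Pit 8 = (-898, -173, -0.1), Pit 7→Pit 9 = (35, 425, 494).
Normal n = (Pit 7→Pit 8) × (Pit 7→Pit 9) = (-85419.5, 443608.5, -375595).
So ∂z/∂E = −n_x/n_z = −0.22742 and ∂z/∂N = −n_y/n_z = 1.18108.
Unit vector along 230° is (sin 230°, cos 230°) = (-0.7660, -0.6428).
Slope in that direction = a·(-0.7660) + b·(-0.6428) = −0.58497.
Apparent dip = arctan|0.58497| = 30.3° (true dip is 50.3°, so apparent ≤ true as expected).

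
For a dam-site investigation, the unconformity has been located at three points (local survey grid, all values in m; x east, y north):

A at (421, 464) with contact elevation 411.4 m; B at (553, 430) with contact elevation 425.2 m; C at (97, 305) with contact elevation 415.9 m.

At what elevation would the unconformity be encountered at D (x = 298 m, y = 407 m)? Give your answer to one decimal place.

Two edge vectors: A→B = (132, -34, 13.8), A→C = (-324, -159, 4.5).
Normal n = (A→B) × (A→C) = (2041.2, -5065.2, -32004).
So ∂z/∂x = −n_x/n_z = 0.06378 and ∂z/∂y = −n_y/n_z = −0.15827.
Intercept c from A: 411.4 − 26.85 + 73.44 = 457.99.
At (298, 407): z = 19.0 − 64.4 + 457.99 = 412.6 m.

412.6 m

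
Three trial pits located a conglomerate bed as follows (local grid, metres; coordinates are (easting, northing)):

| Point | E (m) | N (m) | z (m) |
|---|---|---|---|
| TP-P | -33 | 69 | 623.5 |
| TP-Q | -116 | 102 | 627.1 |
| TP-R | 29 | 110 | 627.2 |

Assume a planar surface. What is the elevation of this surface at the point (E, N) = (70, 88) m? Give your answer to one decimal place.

Two edge vectors: TP-P→TP-Q = (-83, 33, 3.6), TP-P→TP-R = (62, 41, 3.7).
Normal n = (TP-P→TP-Q) × (TP-P→TP-R) = (-25.5, 530.3, -5449).
So ∂z/∂E = −n_x/n_z = −0.00468 and ∂z/∂N = −n_y/n_z = 0.09732.
Intercept c from TP-P: 623.5 − 0.15 − 6.72 = 616.63.
At (70, 88): z = −0.3 + 8.6 + 616.63 = 624.9 m.

624.9 m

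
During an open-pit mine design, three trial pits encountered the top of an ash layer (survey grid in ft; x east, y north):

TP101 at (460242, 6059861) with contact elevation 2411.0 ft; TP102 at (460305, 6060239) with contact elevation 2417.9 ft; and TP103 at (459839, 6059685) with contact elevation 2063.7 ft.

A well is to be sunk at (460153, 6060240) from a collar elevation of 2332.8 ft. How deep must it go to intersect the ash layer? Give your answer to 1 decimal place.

55.0 ft

Two edge vectors: TP101→TP102 = (63, 378, 6.9), TP101→TP103 = (-403, -176, -347.3).
Normal n = (TP101→TP102) × (TP101→TP103) = (-130065, 19099.2, 141246).
So ∂z/∂x = −n_x/n_z = 0.920840236 and ∂z/∂y = −n_y/n_z = −0.135219404.
Intercept c from TP101: 2411 − 423809.35 + 819410.80 = 398012.44.
At (460153, 6060240): z_contact = 423727.40 − 819462.04 + 398012.44 = 2277.80 ft.
Depth below ground = 2332.8 − 2277.80 = 55.0 ft.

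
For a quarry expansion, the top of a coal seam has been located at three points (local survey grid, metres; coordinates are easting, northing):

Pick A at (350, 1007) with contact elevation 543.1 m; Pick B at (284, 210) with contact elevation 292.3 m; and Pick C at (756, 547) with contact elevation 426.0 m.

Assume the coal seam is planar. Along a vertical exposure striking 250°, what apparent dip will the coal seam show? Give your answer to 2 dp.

Two edge vectors: Pick A→Pick B = (-66, -797, -250.8), Pick A→Pick C = (406, -460, -117.1).
Normal n = (Pick A→Pick B) × (Pick A→Pick C) = (-22039.3, -109553.4, 353942).
So ∂z/∂easting = −n_x/n_z = 0.06227 and ∂z/∂northing = −n_y/n_z = 0.30952.
Unit vector along 250° is (sin 250°, cos 250°) = (-0.9397, -0.3420).
Slope in that direction = a·(-0.9397) + b·(-0.3420) = −0.16438.
Apparent dip = arctan|0.16438| = 9.33° (true dip is 17.5°, so apparent ≤ true as expected).

9.33°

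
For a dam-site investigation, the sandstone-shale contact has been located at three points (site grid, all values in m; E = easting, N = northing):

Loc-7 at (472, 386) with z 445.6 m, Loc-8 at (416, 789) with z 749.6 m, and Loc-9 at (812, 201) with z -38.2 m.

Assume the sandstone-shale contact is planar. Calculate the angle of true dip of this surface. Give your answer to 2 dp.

51.34°

Let the plane be z = a·E + b·N + c.
Loc-8−Loc-7: −56a + 403b = 304;  Loc-9−Loc-7: 340a − 185b = −483.8.
Solving gives a = −1.09531, b = 0.60214.
Gradient magnitude |∇z| = √(a² + b²) = √(1.19969 + 0.36257) = 1.24991.
True dip = arctan(1.24991) = 51.34°, dipping toward ESE (azimuth ≈ 119°).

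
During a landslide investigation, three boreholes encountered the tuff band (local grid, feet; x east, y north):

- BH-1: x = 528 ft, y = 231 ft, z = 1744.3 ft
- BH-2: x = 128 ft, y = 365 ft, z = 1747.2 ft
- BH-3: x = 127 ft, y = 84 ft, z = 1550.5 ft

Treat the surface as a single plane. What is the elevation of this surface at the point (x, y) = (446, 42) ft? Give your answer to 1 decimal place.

Let the plane be z = a·x + b·y + c.
BH-2−BH-1: −400a + 134b = 2.9;  BH-3−BH-1: −401a − 147b = −193.8.
Solving gives a = 0.22698, b = 0.69919.
Then c = 1744.3 − a·528 − b·231 = 1462.94.
At (446, 42): z = 101.2 + 29.4 + 1462.94 = 1593.5 ft.

1593.5 ft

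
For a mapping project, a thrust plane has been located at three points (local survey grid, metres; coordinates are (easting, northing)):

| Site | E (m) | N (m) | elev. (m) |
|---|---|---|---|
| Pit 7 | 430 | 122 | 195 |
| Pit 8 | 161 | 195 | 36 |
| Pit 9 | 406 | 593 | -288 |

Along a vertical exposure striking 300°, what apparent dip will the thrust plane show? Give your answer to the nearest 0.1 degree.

37.9°

Two edge vectors: Pit 7→Pit 8 = (-269, 73, -159), Pit 7→Pit 9 = (-24, 471, -483).
Normal n = (Pit 7→Pit 8) × (Pit 7→Pit 9) = (39630, -126111, -124947).
So ∂z/∂E = −n_x/n_z = 0.31717 and ∂z/∂N = −n_y/n_z = −1.00932.
Unit vector along 300° is (sin 300°, cos 300°) = (-0.8660, 0.5000).
Slope in that direction = a·(-0.8660) + b·(0.5000) = −0.77934.
Apparent dip = arctan|0.77934| = 37.9° (true dip is 46.6°, so apparent ≤ true as expected).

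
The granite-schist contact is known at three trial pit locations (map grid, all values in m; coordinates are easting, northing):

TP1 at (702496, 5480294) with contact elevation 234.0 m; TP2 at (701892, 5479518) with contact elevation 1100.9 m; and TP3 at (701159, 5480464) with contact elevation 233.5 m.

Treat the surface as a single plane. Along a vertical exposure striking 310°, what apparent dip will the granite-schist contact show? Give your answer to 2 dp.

29.02°

Let the plane be z = a·easting + b·northing + c.
TP2−TP1: −604a − 776b = 866.9;  TP3−TP1: −1337a + 170b = −0.5.
Solving gives a = −0.12891, b = −1.01680.
Unit vector along 310° is (sin 310°, cos 310°) = (-0.7660, 0.6428).
Slope in that direction = a·(-0.7660) + b·(0.6428) = −0.55483.
Apparent dip = arctan|0.55483| = 29.02° (true dip is 45.7°, so apparent ≤ true as expected).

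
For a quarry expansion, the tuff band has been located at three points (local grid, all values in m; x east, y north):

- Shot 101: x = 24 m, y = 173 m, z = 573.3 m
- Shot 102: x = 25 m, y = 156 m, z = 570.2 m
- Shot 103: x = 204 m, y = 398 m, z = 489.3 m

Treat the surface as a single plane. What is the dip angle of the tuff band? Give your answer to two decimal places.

33.54°

Two edge vectors: Shot 101→Shot 102 = (1, -17, -3.1), Shot 101→Shot 103 = (180, 225, -84).
Normal n = (Shot 101→Shot 102) × (Shot 101→Shot 103) = (2125.5, -474, 3285).
So ∂z/∂x = −n_x/n_z = −0.64703 and ∂z/∂y = −n_y/n_z = 0.14429.
Gradient magnitude |∇z| = √(a² + b²) = √(0.41865 + 0.02082) = 0.66293.
True dip = arctan(0.66293) = 33.54°, dipping toward ESE (azimuth ≈ 103°).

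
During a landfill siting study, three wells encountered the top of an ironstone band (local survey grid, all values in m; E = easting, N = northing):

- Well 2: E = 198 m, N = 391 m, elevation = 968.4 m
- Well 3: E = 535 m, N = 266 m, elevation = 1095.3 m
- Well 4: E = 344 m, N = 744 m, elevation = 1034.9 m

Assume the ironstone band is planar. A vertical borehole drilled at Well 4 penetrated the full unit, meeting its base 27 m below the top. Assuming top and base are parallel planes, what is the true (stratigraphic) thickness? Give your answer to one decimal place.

25.2 m

Let the plane be z = a·E + b·N + c.
Well 3−Well 2: 337a − 125b = 126.9;  Well 4−Well 2: 146a + 353b = 66.5.
Solving gives a = 0.38705, b = 0.02830.
|∇z| = √(a²+b²) = 0.38809, so dip δ = arctan(0.38809) = 21.21°.
True thickness = vertical thickness × cos δ = 27 × cos 21.21° = 25.2 m.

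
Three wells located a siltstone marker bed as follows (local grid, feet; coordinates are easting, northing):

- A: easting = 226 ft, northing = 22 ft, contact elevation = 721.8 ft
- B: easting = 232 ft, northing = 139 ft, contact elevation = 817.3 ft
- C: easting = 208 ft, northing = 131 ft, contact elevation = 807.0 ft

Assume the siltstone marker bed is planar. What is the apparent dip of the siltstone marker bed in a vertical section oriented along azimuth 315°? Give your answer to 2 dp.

24.63°

Two edge vectors: A→B = (6, 117, 95.5), A→C = (-18, 109, 85.2).
Normal n = (A→B) × (A→C) = (-441.1, -2230.2, 2760).
So ∂z/∂easting = −n_x/n_z = 0.15982 and ∂z/∂northing = −n_y/n_z = 0.80804.
Unit vector along 315° is (sin 315°, cos 315°) = (-0.7071, 0.7071).
Slope in that direction = a·(-0.7071) + b·(0.7071) = 0.45836.
Apparent dip = arctan|0.45836| = 24.63° (true dip is 39.5°, so apparent ≤ true as expected).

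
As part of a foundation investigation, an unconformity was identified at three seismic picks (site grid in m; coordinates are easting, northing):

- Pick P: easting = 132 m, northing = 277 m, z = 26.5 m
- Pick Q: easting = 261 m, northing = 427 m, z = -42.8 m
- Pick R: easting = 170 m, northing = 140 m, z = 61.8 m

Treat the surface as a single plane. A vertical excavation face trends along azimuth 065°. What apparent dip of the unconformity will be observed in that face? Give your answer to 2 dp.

16.32°

Let the plane be z = a·easting + b·northing + c.
Pick Q−Pick P: 129a + 150b = −69.3;  Pick R−Pick P: 38a − 137b = 35.3.
Solving gives a = −0.17966, b = −0.30750.
Unit vector along 065° is (sin 65°, cos 65°) = (0.9063, 0.4226).
Slope in that direction = a·(0.9063) + b·(0.4226) = −0.29278.
Apparent dip = arctan|0.29278| = 16.32° (true dip is 19.6°, so apparent ≤ true as expected).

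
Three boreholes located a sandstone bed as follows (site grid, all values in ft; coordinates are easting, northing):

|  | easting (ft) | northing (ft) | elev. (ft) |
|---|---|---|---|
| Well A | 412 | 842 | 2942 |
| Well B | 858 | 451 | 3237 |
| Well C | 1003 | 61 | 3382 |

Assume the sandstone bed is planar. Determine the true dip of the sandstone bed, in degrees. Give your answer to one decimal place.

28.0°

Two edge vectors: Well A→Well B = (446, -391, 295), Well A→Well C = (591, -781, 440).
Normal n = (Well A→Well B) × (Well A→Well C) = (58355, -21895, -117245).
So ∂z/∂easting = −n_x/n_z = 0.49772 and ∂z/∂northing = −n_y/n_z = −0.18675.
Gradient magnitude |∇z| = √(a² + b²) = √(0.24772 + 0.03487) = 0.53160.
True dip = arctan(0.53160) = 28.0°, dipping toward WNW (azimuth ≈ 291°).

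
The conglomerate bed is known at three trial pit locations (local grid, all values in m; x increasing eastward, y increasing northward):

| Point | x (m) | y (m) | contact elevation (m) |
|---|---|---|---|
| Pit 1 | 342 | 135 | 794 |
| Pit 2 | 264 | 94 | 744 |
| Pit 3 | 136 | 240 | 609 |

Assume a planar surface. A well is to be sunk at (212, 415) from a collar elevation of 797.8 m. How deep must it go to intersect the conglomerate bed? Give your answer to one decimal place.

173.6 m

Two edge vectors: Pit 1→Pit 2 = (-78, -41, -50), Pit 1→Pit 3 = (-206, 105, -185).
Normal n = (Pit 1→Pit 2) × (Pit 1→Pit 3) = (12835, -4130, -16636).
So ∂z/∂x = −n_x/n_z = 0.77152 and ∂z/∂y = −n_y/n_z = −0.24826.
Intercept c from Pit 1: 794 − 263.86 + 33.51 = 563.65.
At (212, 415): z_contact = 163.56 − 103.03 + 563.65 = 624.19 m.
Depth below ground = 797.8 − 624.19 = 173.6 m.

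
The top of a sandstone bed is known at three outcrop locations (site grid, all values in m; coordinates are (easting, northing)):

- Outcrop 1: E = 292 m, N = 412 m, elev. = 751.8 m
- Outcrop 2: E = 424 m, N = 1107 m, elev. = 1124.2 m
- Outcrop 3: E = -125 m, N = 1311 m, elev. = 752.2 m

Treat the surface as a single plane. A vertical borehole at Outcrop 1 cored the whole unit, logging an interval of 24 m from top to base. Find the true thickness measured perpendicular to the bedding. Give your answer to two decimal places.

Two edge vectors: Outcrop 1→Outcrop 2 = (132, 695, 372.4), Outcrop 1→Outcrop 3 = (-417, 899, 0.4).
Normal n = (Outcrop 1→Outcrop 2) × (Outcrop 1→Outcrop 3) = (-334509.6, -155343.6, 408483).
So ∂z/∂E = −n_x/n_z = 0.81891 and ∂z/∂N = −n_y/n_z = 0.38029.
|∇z| = √(a²+b²) = 0.90290, so dip δ = arctan(0.90290) = 42.08°.
True thickness = vertical thickness × cos δ = 24 × cos 42.08° = 17.81 m.

17.81 m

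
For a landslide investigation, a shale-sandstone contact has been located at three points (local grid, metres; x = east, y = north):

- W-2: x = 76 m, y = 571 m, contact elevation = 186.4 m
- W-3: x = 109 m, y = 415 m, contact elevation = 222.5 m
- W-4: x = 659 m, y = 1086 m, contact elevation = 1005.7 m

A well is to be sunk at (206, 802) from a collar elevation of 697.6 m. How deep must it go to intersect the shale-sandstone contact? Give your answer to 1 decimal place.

322.1 m

Let the plane be z = a·x + b·y + c.
W-3−W-2: 33a − 156b = 36.1;  W-4−W-2: 583a + 515b = 819.3.
Solving gives a = 1.356293, b = 0.055498.
Then c = 186.4 − a·76 − b·571 = 51.63.
At (206, 802): z_contact = 279.40 + 44.51 + 51.63 = 375.54 m.
Depth below ground = 697.6 − 375.54 = 322.1 m.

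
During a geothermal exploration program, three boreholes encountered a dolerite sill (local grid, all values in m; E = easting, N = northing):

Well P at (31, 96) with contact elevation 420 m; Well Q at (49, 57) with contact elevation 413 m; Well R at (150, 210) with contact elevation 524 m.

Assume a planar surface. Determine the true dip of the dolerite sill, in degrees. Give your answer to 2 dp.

Two edge vectors: Well P→Well Q = (18, -39, -7), Well P→Well R = (119, 114, 104).
Normal n = (Well P→Well Q) × (Well P→Well R) = (-3258, -2705, 6693).
So ∂z/∂E = −n_x/n_z = 0.48678 and ∂z/∂N = −n_y/n_z = 0.40415.
Gradient magnitude |∇z| = √(a² + b²) = √(0.23695 + 0.16334) = 0.63269.
True dip = arctan(0.63269) = 32.32°, dipping toward SW (azimuth ≈ 230°).

32.32°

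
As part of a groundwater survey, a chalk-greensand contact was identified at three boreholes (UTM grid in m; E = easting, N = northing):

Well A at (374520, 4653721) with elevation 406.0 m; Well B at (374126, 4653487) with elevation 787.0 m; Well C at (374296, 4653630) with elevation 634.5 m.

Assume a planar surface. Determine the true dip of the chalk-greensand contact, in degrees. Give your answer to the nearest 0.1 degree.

Two edge vectors: Well A→Well B = (-394, -234, 381), Well A→Well C = (-224, -91, 228.5).
Normal n = (Well A→Well B) × (Well A→Well C) = (-18798, 4685, -16562).
So ∂z/∂E = −n_x/n_z = −1.13501 and ∂z/∂N = −n_y/n_z = 0.28288.
Gradient magnitude |∇z| = √(a² + b²) = √(1.28824 + 0.08002) = 1.16973.
True dip = arctan(1.16973) = 49.5°, dipping toward ESE (azimuth ≈ 104°).

49.5°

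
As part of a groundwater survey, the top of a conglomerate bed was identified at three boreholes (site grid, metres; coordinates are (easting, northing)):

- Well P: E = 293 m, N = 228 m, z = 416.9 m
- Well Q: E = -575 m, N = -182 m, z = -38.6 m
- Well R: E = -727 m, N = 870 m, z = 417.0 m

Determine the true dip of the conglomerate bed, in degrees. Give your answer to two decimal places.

29.37°

Two edge vectors: Well P→Well Q = (-868, -410, -455.5), Well P→Well R = (-1020, 642, 0.1).
Normal n = (Well P→Well Q) × (Well P→Well R) = (292390, 464696.8, -975456).
So ∂z/∂E = −n_x/n_z = 0.29975 and ∂z/∂N = −n_y/n_z = 0.47639.
Gradient magnitude |∇z| = √(a² + b²) = √(0.08985 + 0.22695) = 0.56285.
True dip = arctan(0.56285) = 29.37°, dipping toward SSW (azimuth ≈ 212°).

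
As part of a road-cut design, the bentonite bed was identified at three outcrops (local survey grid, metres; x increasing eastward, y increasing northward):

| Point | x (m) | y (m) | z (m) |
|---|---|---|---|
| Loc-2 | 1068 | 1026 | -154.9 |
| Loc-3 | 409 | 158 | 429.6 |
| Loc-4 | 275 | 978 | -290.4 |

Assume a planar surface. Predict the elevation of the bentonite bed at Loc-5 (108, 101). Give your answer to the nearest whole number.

Two edge vectors: Loc-2→Loc-3 = (-659, -868, 584.5), Loc-2→Loc-4 = (-793, -48, -135.5).
Normal n = (Loc-2→Loc-3) × (Loc-2→Loc-4) = (145670, -552803, -656692).
So ∂z/∂x = −n_x/n_z = 0.22182 and ∂z/∂y = −n_y/n_z = −0.84180.
Intercept c from Loc-2: -154.9 − 236.91 + 863.69 = 471.88.
At (108, 101): z = 24.0 − 85.0 + 471.88 = 410.8 m.

411 m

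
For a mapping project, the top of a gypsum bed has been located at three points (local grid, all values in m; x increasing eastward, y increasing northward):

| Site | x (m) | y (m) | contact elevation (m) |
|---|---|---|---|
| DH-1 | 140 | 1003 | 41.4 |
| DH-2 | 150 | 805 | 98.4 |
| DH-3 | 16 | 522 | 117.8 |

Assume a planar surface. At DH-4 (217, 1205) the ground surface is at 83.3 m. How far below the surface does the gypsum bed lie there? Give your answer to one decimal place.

Two edge vectors: DH-1→DH-2 = (10, -198, 57), DH-1→DH-3 = (-124, -481, 76.4).
Normal n = (DH-1→DH-2) × (DH-1→DH-3) = (12289.8, -7832, -29362).
So ∂z/∂x = −n_x/n_z = 0.418561 and ∂z/∂y = −n_y/n_z = −0.266739.
Intercept c from DH-1: 41.4 − 58.60 + 267.54 = 250.34.
At (217, 1205): z_contact = 90.83 − 321.42 + 250.34 = 19.75 m.
Depth below ground = 83.3 − 19.75 = 63.6 m.

63.6 m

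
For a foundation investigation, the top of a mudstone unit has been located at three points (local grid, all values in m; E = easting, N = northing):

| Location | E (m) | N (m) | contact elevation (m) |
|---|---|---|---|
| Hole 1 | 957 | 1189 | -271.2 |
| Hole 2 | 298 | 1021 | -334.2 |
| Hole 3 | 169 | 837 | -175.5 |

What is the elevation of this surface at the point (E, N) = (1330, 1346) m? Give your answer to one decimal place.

-305.6 m

Two edge vectors: Hole 1→Hole 2 = (-659, -168, -63), Hole 1→Hole 3 = (-788, -352, 95.7).
Normal n = (Hole 1→Hole 2) × (Hole 1→Hole 3) = (-38253.6, 112710.3, 99584).
So ∂z/∂E = −n_x/n_z = 0.384134 and ∂z/∂N = −n_y/n_z = −1.131811.
Intercept c from Hole 1: -271.2 − 367.62 + 1345.72 = 706.91.
At (1330, 1346): z = 510.9 − 1523.4 + 706.91 = -305.6 m.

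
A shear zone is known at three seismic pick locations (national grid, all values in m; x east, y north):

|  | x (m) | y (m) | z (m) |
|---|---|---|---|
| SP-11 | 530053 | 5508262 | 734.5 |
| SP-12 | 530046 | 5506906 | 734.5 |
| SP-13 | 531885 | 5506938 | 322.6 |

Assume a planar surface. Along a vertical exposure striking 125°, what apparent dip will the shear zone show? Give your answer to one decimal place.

Let the plane be z = a·x + b·y + c.
SP-12−SP-11: −7a − 1356b = 0;  SP-13−SP-11: 1832a − 1324b = −411.9.
Solving gives a = −0.22400, b = 0.00116.
Unit vector along 125° is (sin 125°, cos 125°) = (0.8192, -0.5736).
Slope in that direction = a·(0.8192) + b·(-0.5736) = −0.18415.
Apparent dip = arctan|0.18415| = 10.4° (true dip is 12.6°, so apparent ≤ true as expected).

10.4°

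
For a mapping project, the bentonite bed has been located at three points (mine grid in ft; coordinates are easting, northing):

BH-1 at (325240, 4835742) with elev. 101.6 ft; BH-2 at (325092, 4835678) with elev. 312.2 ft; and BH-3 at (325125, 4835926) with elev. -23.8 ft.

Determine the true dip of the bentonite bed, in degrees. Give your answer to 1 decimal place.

56.7°

Let the plane be z = a·easting + b·northing + c.
BH-2−BH-1: −148a − 64b = 210.6;  BH-3−BH-1: −115a + 184b = −125.4.
Solving gives a = −0.88821, b = −1.23665.
Gradient magnitude |∇z| = √(a² + b²) = √(0.78891 + 1.52930) = 1.52257.
True dip = arctan(1.52257) = 56.7°, dipping toward NE (azimuth ≈ 036°).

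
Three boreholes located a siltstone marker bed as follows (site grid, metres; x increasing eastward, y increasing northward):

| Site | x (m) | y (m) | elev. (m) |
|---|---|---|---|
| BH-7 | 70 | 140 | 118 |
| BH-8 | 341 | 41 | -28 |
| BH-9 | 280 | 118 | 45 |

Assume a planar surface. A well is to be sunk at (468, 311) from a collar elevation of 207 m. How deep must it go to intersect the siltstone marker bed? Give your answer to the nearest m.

71 m

Let the plane be z = a·x + b·y + c.
BH-8−BH-7: 271a − 99b = −146;  BH-9−BH-7: 210a − 22b = −73.
Solving gives a = −0.27077, b = 0.73354.
Then c = 118 − a·70 − b·140 = 34.26.
At (468, 311): z_contact = −126.7 + 228.1 + 34.26 = 135.7 m.
Depth below ground = 207 − 135.7 = 71 m.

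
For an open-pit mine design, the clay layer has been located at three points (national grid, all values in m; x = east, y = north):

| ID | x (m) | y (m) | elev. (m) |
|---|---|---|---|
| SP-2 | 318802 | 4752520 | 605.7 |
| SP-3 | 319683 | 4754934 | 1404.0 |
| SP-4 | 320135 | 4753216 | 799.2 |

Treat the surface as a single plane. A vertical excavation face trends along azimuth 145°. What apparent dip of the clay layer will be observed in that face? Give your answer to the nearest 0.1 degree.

16.7°

Two edge vectors: SP-2→SP-3 = (881, 2414, 798.3), SP-2→SP-4 = (1333, 696, 193.5).
Normal n = (SP-2→SP-3) × (SP-2→SP-4) = (-88507.8, 893660.4, -2604686).
So ∂z/∂x = −n_x/n_z = −0.03398 and ∂z/∂y = −n_y/n_z = 0.34310.
Unit vector along 145° is (sin 145°, cos 145°) = (0.5736, -0.8192).
Slope in that direction = a·(0.5736) + b·(-0.8192) = −0.30054.
Apparent dip = arctan|0.30054| = 16.7° (true dip is 19.0°, so apparent ≤ true as expected).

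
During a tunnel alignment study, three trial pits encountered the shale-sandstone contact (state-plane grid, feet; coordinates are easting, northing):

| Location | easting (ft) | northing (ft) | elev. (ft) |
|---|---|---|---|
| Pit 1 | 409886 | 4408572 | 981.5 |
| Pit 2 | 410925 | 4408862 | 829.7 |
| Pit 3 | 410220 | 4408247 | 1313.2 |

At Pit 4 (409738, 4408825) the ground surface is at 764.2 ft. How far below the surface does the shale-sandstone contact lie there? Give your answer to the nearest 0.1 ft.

28.8 ft

Two edge vectors: Pit 1→Pit 2 = (1039, 290, -151.8), Pit 1→Pit 3 = (334, -325, 331.7).
Normal n = (Pit 1→Pit 2) × (Pit 1→Pit 3) = (46858, -395337.5, -434535).
So ∂z/∂easting = −n_x/n_z = 0.107834812 and ∂z/∂northing = −n_y/n_z = −0.909794378.
Intercept c from Pit 1: 981.5 − 44199.98 + 4010894.02 = 3967675.54.
At (409738, 4408825): z_contact = 44184.02 − 4011124.20 + 3967675.54 = 735.36 ft.
Depth below ground = 764.2 − 735.36 = 28.8 ft.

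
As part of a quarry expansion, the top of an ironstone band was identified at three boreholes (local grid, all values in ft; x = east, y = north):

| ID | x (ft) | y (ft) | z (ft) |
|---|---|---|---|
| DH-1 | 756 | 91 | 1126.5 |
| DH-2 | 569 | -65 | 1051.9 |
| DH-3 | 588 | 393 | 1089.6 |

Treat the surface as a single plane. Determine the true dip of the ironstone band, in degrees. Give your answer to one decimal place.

19.2°

Two edge vectors: DH-1→DH-2 = (-187, -156, -74.6), DH-1→DH-3 = (-168, 302, -36.9).
Normal n = (DH-1→DH-2) × (DH-1→DH-3) = (28285.6, 5632.5, -82682).
So ∂z/∂x = −n_x/n_z = 0.34210 and ∂z/∂y = −n_y/n_z = 0.06812.
Gradient magnitude |∇z| = √(a² + b²) = √(0.11703 + 0.00464) = 0.34882.
True dip = arctan(0.34882) = 19.2°, dipping toward WSW (azimuth ≈ 259°).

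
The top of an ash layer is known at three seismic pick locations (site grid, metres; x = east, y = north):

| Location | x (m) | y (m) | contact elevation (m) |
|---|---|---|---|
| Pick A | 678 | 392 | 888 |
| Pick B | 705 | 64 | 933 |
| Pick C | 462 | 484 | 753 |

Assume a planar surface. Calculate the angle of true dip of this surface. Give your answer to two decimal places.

30.70°

Let the plane be z = a·x + b·y + c.
Pick B−Pick A: 27a − 328b = 45;  Pick C−Pick A: −216a + 92b = −135.
Solving gives a = 0.58715, b = −0.08886.
Gradient magnitude |∇z| = √(a² + b²) = √(0.34475 + 0.00790) = 0.59384.
True dip = arctan(0.59384) = 30.70°, dipping toward W (azimuth ≈ 279°).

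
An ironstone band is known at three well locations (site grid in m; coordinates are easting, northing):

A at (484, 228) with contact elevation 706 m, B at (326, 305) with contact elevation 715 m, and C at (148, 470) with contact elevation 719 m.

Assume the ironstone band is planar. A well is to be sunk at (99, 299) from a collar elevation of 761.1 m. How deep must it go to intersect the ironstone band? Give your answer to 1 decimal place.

24.0 m

Let the plane be z = a·easting + b·northing + c.
B−A: −158a + 77b = 9;  C−A: −336a + 242b = 13.
Solving gives a = −0.09520, b = −0.07845.
Then c = 706 − a·484 − b·228 = 769.96.
At (99, 299): z_contact = −9.42 − 23.46 + 769.96 = 737.08 m.
Depth below ground = 761.1 − 737.08 = 24.0 m.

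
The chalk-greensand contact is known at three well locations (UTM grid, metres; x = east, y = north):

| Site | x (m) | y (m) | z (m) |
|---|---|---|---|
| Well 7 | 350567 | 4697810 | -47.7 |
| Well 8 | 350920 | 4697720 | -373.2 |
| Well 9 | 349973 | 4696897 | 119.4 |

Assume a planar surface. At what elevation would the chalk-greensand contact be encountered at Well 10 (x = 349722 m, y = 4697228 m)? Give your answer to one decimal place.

446.3 m

Let the plane be z = a·x + b·y + c.
Well 8−Well 7: 353a − 90b = −325.5;  Well 9−Well 7: −594a − 913b = 167.1.
Solving gives a = −0.830928359, b = 0.357580992.
Then c = -47.7 − a·350567 − b·4697810 = −1388599.20.
At (349722, 4697228): z = −290593.9 + 1679639.4 − 1388599.20 = 446.3 m.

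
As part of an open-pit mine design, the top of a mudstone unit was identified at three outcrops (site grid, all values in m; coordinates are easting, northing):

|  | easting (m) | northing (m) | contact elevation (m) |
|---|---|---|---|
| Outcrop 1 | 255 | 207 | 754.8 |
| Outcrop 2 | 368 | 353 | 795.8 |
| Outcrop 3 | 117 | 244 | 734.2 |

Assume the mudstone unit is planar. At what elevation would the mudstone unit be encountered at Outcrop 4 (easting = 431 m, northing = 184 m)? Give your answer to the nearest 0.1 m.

Two edge vectors: Outcrop 1→Outcrop 2 = (113, 146, 41), Outcrop 1→Outcrop 3 = (-138, 37, -20.6).
Normal n = (Outcrop 1→Outcrop 2) × (Outcrop 1→Outcrop 3) = (-4524.6, -3330.2, 24329).
So ∂z/∂easting = −n_x/n_z = 0.18598 and ∂z/∂northing = −n_y/n_z = 0.13688.
Intercept c from Outcrop 1: 754.8 − 47.42 − 28.33 = 679.04.
At (431, 184): z = 80.2 + 25.2 + 679.04 = 784.4 m.

784.4 m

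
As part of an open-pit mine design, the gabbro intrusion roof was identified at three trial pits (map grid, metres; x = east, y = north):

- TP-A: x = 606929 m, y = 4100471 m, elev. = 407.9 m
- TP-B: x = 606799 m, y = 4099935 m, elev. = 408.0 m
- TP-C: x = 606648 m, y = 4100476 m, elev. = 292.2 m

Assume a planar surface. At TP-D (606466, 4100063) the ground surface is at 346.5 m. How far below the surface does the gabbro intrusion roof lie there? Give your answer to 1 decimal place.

87.8 m

Let the plane be z = a·x + b·y + c.
TP-B−TP-A: −130a − 536b = 0.1;  TP-C−TP-A: −281a + 5b = −115.7.
Solving gives a = 0.409971177, b = −0.099619875.
Then c = 407.9 − a·606929 − b·4100471 = 160072.91.
At (606466, 4100063): z_contact = 248633.58 − 408447.76 + 160072.91 = 258.73 m.
Depth below ground = 346.5 − 258.73 = 87.8 m.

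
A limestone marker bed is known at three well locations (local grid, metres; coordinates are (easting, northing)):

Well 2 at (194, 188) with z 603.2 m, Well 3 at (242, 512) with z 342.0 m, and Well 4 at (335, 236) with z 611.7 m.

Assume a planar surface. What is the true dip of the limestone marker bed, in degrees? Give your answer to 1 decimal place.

Let the plane be z = a·E + b·N + c.
Well 3−Well 2: 48a + 324b = −261.2;  Well 4−Well 2: 141a + 48b = 8.5.
Solving gives a = 0.35250, b = −0.85840.
Gradient magnitude |∇z| = √(a² + b²) = √(0.12426 + 0.73684) = 0.92796.
True dip = arctan(0.92796) = 42.9°, dipping toward NNW (azimuth ≈ 338°).

42.9°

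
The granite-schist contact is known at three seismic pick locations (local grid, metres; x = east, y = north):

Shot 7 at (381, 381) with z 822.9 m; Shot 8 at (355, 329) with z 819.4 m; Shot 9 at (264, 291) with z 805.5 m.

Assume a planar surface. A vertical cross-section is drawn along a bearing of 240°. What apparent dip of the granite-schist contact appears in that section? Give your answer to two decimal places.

7.45°

Two edge vectors: Shot 7→Shot 8 = (-26, -52, -3.5), Shot 7→Shot 9 = (-117, -90, -17.4).
Normal n = (Shot 7→Shot 8) × (Shot 7→Shot 9) = (589.8, -42.9, -3744).
So ∂z/∂x = −n_x/n_z = 0.15753 and ∂z/∂y = −n_y/n_z = −0.01146.
Unit vector along 240° is (sin 240°, cos 240°) = (-0.8660, -0.5000).
Slope in that direction = a·(-0.8660) + b·(-0.5000) = −0.13070.
Apparent dip = arctan|0.13070| = 7.45° (true dip is 9.0°, so apparent ≤ true as expected).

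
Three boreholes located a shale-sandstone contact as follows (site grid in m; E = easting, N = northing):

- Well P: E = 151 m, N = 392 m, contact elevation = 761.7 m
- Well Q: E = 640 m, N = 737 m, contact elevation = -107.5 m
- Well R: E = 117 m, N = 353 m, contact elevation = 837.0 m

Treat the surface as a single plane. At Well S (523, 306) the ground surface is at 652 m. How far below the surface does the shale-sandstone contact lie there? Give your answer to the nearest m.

207 m

Let the plane be z = a·E + b·N + c.
Well Q−Well P: 489a + 345b = −869.2;  Well R−Well P: −34a − 39b = 75.3.
Solving gives a = −1.07891, b = −0.99018.
Then c = 761.7 − a·151 − b·392 = 1312.77.
At (523, 306): z_contact = −564.3 − 303.0 + 1312.77 = 445.5 m.
Depth below ground = 652 − 445.5 = 207 m.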